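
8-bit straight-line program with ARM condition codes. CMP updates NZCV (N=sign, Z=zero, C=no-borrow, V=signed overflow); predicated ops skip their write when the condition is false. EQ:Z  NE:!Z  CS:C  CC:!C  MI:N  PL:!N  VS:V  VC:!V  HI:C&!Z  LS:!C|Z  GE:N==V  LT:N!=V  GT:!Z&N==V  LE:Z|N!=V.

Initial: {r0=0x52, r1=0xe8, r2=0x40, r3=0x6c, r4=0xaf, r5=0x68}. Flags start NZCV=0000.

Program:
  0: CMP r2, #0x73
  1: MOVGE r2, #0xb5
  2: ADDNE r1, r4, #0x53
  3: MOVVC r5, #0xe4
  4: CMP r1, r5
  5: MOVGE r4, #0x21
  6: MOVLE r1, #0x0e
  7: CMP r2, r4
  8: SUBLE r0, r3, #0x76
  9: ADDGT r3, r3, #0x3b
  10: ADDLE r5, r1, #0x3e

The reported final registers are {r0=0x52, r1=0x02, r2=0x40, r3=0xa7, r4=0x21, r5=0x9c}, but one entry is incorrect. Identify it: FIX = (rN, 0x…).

FIX = (r5, 0xe4)

[0] flags=1000 → (cmp)
[1] flags=1000 GE?F → skip
[2] flags=1000 NE?T → r1=0x02
[3] flags=1000 VC?T → r5=0xe4
[4] flags=0000 → (cmp)
[5] flags=0000 GE?T → r4=0x21
[6] flags=0000 LE?F → skip
[7] flags=0010 → (cmp)
[8] flags=0010 LE?F → skip
[9] flags=0010 GT?T → r3=0xa7
[10] flags=0010 LE?F → skip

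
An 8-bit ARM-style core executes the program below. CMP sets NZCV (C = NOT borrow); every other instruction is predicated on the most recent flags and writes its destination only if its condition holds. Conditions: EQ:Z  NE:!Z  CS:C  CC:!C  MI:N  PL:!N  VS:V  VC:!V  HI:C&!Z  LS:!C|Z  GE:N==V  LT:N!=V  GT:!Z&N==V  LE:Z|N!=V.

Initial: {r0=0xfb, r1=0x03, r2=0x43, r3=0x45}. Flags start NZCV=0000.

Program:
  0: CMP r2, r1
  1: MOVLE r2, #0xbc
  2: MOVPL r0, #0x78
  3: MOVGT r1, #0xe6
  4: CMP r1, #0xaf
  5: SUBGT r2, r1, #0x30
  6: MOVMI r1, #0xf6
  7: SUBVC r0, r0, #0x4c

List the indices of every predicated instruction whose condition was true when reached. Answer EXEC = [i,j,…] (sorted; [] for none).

EXEC = [2,3,5,7]

[0] flags=0010 → (cmp)
[1] flags=0010 LE?F → skip
[2] flags=0010 PL?T → r0=0x78
[3] flags=0010 GT?T → r1=0xe6
[4] flags=0010 → (cmp)
[5] flags=0010 GT?T → r2=0xb6
[6] flags=0010 MI?F → skip
[7] flags=0010 VC?T → r0=0x2c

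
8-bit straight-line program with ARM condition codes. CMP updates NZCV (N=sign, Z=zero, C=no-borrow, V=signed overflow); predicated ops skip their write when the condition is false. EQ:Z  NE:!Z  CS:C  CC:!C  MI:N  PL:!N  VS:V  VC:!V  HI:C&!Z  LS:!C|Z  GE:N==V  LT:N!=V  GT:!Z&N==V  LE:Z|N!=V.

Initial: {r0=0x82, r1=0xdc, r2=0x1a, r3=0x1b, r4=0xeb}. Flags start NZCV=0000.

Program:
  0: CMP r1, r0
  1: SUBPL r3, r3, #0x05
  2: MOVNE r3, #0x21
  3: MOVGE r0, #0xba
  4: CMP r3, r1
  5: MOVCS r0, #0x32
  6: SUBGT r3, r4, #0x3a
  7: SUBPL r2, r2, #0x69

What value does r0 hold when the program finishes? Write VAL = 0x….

VAL = 0xba

0: ✓ CMP  NZCV=0010
1: ✓ SUBPL  r3←0x16
2: ✓ MOVNE  r3←0x21
3: ✓ MOVGE  r0←0xba
4: ✓ CMP  NZCV=0000
5: · MOVCS
6: ✓ SUBGT  r3←0xb1
7: ✓ SUBPL  r2←0xb1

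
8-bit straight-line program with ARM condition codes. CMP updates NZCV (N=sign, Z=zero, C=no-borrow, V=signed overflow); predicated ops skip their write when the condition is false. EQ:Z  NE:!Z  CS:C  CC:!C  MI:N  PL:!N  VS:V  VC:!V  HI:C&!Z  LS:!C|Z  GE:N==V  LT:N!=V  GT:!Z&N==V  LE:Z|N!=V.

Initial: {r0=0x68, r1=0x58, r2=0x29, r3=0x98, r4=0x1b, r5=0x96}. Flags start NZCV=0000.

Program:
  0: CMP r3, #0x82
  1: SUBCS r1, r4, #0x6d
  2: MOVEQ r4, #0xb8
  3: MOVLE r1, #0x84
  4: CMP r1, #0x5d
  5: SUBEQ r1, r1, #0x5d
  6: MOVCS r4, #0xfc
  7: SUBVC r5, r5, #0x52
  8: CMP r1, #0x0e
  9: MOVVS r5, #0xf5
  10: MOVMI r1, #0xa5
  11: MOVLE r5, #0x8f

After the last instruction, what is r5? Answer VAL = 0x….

[0] flags=0010 → (cmp)
[1] flags=0010 CS?T → r1=0xae
[2] flags=0010 EQ?F → skip
[3] flags=0010 LE?F → skip
[4] flags=0011 → (cmp)
[5] flags=0011 EQ?F → skip
[6] flags=0011 CS?T → r4=0xfc
[7] flags=0011 VC?F → skip
[8] flags=1010 → (cmp)
[9] flags=1010 VS?F → skip
[10] flags=1010 MI?T → r1=0xa5
[11] flags=1010 LE?T → r5=0x8f

VAL = 0x8f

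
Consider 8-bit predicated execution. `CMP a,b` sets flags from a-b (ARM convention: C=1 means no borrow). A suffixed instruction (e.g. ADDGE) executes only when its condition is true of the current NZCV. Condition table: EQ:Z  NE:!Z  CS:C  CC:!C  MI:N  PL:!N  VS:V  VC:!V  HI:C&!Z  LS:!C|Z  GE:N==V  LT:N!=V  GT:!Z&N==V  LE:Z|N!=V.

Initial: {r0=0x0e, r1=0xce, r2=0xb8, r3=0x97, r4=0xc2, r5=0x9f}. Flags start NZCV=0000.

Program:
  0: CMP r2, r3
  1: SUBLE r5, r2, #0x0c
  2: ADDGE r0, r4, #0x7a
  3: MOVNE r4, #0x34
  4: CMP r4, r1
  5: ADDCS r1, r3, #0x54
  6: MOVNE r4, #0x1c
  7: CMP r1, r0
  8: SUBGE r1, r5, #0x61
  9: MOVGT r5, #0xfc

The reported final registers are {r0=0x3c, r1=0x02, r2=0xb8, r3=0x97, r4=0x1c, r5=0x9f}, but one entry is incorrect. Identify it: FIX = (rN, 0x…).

[0] flags=0010 → (cmp)
[1] flags=0010 LE?F → skip
[2] flags=0010 GE?T → r0=0x3c
[3] flags=0010 NE?T → r4=0x34
[4] flags=0000 → (cmp)
[5] flags=0000 CS?F → skip
[6] flags=0000 NE?T → r4=0x1c
[7] flags=1010 → (cmp)
[8] flags=1010 GE?F → skip
[9] flags=1010 GT?F → skip

FIX = (r1, 0xce)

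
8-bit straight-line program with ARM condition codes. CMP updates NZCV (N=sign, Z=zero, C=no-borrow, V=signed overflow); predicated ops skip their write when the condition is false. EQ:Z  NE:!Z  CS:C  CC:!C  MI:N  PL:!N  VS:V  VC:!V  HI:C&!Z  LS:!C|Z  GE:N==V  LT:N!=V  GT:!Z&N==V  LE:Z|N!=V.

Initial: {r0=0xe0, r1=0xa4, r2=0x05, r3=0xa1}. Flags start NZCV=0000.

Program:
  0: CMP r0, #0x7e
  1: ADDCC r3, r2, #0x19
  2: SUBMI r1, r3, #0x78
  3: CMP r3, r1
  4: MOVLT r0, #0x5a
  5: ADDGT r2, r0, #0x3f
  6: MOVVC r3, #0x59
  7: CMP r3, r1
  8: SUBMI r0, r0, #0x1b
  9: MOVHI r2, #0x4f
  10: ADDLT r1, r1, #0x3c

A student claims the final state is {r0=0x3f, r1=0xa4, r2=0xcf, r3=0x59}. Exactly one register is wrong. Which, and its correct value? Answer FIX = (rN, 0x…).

0: ✓ CMP  NZCV=0011
1: · ADDCC
2: · SUBMI
3: ✓ CMP  NZCV=1000
4: ✓ MOVLT  r0←0x5a
5: · ADDGT
6: ✓ MOVVC  r3←0x59
7: ✓ CMP  NZCV=1001
8: ✓ SUBMI  r0←0x3f
9: · MOVHI
10: · ADDLT

FIX = (r2, 0x05)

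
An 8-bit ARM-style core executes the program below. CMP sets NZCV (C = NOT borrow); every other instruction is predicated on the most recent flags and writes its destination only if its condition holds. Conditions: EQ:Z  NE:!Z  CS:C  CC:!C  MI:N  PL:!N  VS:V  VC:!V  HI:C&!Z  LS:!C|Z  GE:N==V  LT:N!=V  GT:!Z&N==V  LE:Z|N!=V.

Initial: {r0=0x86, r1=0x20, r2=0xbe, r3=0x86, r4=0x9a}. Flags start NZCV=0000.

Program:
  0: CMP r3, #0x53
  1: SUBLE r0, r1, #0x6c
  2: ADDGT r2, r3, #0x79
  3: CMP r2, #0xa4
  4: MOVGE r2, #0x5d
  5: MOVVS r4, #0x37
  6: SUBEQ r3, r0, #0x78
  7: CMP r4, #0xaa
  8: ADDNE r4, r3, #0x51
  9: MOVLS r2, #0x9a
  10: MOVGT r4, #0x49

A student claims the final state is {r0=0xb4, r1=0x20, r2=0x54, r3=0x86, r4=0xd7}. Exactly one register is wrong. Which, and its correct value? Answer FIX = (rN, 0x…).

FIX = (r2, 0x9a)

[0] flags=0011 → (cmp)
[1] flags=0011 LE?T → r0=0xb4
[2] flags=0011 GT?F → skip
[3] flags=0010 → (cmp)
[4] flags=0010 GE?T → r2=0x5d
[5] flags=0010 VS?F → skip
[6] flags=0010 EQ?F → skip
[7] flags=1000 → (cmp)
[8] flags=1000 NE?T → r4=0xd7
[9] flags=1000 LS?T → r2=0x9a
[10] flags=1000 GT?F → skip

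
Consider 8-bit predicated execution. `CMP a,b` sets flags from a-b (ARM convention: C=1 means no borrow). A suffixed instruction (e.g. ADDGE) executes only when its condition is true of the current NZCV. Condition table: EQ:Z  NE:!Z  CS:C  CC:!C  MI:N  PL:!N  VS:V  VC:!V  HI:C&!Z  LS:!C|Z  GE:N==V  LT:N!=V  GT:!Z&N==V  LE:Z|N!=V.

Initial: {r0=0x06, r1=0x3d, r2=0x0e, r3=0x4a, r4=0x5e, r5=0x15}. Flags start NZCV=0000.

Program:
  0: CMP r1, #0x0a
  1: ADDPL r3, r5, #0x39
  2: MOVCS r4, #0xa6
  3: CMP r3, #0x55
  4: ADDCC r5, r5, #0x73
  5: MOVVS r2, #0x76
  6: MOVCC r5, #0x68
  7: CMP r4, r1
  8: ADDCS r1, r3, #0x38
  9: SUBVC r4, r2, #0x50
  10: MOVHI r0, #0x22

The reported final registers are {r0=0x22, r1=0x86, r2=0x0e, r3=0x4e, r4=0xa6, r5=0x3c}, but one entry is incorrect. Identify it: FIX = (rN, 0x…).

[0] flags=0010 → (cmp)
[1] flags=0010 PL?T → r3=0x4e
[2] flags=0010 CS?T → r4=0xa6
[3] flags=1000 → (cmp)
[4] flags=1000 CC?T → r5=0x88
[5] flags=1000 VS?F → skip
[6] flags=1000 CC?T → r5=0x68
[7] flags=0011 → (cmp)
[8] flags=0011 CS?T → r1=0x86
[9] flags=0011 VC?F → skip
[10] flags=0011 HI?T → r0=0x22

FIX = (r5, 0x68)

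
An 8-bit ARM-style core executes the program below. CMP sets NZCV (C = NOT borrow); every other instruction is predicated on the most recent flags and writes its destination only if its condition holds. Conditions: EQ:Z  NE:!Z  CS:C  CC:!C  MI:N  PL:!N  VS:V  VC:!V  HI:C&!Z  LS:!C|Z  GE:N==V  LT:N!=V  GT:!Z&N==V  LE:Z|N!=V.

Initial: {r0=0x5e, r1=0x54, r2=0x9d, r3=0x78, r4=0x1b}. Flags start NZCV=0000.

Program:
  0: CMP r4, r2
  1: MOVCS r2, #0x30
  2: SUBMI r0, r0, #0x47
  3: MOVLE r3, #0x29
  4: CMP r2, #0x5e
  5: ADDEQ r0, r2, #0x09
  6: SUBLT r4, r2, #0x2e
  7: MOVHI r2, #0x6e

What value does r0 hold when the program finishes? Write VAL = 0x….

[0] flags=0000 → (cmp)
[1] flags=0000 CS?F → skip
[2] flags=0000 MI?F → skip
[3] flags=0000 LE?F → skip
[4] flags=0011 → (cmp)
[5] flags=0011 EQ?F → skip
[6] flags=0011 LT?T → r4=0x6f
[7] flags=0011 HI?T → r2=0x6e

VAL = 0x5e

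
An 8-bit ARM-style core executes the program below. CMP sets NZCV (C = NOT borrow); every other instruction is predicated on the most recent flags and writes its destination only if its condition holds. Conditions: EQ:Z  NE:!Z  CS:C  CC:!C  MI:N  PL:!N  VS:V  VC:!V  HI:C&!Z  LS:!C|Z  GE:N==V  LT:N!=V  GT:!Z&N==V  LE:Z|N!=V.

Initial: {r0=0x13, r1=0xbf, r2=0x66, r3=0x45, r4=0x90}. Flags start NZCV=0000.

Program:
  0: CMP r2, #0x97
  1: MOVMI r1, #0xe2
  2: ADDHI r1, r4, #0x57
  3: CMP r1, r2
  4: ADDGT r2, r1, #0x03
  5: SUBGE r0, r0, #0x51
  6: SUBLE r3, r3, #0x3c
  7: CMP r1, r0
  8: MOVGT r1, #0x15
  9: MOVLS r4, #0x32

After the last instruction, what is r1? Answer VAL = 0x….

VAL = 0xe2

0: ✓ CMP  NZCV=1001
1: ✓ MOVMI  r1←0xe2
2: · ADDHI
3: ✓ CMP  NZCV=0011
4: · ADDGT
5: · SUBGE
6: ✓ SUBLE  r3←0x09
7: ✓ CMP  NZCV=1010
8: · MOVGT
9: · MOVLS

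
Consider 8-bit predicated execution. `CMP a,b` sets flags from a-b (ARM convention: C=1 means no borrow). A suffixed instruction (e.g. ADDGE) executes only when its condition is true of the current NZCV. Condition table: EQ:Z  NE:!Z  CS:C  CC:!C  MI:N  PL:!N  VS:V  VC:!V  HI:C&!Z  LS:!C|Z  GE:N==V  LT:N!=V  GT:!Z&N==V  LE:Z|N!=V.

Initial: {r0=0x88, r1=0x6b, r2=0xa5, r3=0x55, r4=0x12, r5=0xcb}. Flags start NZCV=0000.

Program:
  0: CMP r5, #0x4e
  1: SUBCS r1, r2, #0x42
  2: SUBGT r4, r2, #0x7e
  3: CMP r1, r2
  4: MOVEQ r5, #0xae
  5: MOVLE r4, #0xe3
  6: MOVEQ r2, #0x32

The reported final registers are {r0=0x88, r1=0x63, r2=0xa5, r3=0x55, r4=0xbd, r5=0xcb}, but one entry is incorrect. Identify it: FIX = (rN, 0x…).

0: ✓ CMP  NZCV=0011
1: ✓ SUBCS  r1←0x63
2: · SUBGT
3: ✓ CMP  NZCV=1001
4: · MOVEQ
5: · MOVLE
6: · MOVEQ

FIX = (r4, 0x12)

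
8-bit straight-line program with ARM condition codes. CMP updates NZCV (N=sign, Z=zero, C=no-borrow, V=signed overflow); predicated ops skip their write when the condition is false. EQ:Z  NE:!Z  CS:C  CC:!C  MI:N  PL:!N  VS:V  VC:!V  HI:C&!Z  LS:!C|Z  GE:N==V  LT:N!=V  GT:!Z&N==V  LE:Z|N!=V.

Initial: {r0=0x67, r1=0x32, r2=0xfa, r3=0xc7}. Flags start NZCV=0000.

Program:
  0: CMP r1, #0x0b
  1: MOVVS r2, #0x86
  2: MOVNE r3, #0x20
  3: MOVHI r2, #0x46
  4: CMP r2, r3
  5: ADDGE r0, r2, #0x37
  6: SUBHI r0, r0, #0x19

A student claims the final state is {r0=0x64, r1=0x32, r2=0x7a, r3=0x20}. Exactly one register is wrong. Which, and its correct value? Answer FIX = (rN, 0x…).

FIX = (r2, 0x46)

[0] flags=0010 → (cmp)
[1] flags=0010 VS?F → skip
[2] flags=0010 NE?T → r3=0x20
[3] flags=0010 HI?T → r2=0x46
[4] flags=0010 → (cmp)
[5] flags=0010 GE?T → r0=0x7d
[6] flags=0010 HI?T → r0=0x64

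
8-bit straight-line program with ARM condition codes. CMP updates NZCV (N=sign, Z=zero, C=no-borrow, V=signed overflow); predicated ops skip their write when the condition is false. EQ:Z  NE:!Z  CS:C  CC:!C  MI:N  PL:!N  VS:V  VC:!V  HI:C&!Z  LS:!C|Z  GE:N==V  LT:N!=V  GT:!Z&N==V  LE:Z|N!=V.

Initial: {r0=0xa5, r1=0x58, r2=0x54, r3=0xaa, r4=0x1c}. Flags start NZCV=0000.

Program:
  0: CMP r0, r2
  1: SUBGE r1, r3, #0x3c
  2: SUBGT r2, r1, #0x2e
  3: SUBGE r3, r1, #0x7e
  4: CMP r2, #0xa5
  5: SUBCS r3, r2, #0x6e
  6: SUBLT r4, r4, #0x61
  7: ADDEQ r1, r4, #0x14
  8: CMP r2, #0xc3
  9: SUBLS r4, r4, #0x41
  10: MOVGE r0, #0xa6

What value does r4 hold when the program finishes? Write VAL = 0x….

VAL = 0xdb

0: ✓ CMP  NZCV=0011
1: · SUBGE
2: · SUBGT
3: · SUBGE
4: ✓ CMP  NZCV=1001
5: · SUBCS
6: · SUBLT
7: · ADDEQ
8: ✓ CMP  NZCV=1001
9: ✓ SUBLS  r4←0xdb
10: ✓ MOVGE  r0←0xa6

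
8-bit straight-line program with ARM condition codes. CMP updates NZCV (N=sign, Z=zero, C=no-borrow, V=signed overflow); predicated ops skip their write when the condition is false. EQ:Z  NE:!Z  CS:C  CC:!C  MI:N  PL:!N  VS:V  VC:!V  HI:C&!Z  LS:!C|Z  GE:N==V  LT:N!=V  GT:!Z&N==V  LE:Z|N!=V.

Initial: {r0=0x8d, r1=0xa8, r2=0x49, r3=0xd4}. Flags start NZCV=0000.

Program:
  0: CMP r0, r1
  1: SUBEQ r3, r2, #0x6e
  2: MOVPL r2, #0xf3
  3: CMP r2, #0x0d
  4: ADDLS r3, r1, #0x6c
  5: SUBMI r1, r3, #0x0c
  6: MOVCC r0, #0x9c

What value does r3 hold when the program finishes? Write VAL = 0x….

VAL = 0xd4

[0] flags=1000 → (cmp)
[1] flags=1000 EQ?F → skip
[2] flags=1000 PL?F → skip
[3] flags=0010 → (cmp)
[4] flags=0010 LS?F → skip
[5] flags=0010 MI?F → skip
[6] flags=0010 CC?F → skip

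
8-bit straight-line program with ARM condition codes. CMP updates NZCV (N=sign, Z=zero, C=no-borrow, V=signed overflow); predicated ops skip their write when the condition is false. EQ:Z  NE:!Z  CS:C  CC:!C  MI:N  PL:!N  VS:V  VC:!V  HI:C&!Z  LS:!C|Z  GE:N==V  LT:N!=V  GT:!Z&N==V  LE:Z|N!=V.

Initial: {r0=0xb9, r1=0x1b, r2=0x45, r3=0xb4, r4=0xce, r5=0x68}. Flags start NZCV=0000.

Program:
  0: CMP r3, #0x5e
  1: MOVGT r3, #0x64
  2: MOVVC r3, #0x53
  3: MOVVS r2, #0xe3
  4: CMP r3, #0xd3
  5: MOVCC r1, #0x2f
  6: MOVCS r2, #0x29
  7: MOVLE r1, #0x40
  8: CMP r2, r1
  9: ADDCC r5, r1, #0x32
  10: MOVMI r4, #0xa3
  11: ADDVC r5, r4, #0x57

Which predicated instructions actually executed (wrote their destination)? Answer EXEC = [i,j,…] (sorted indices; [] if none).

0: ✓ CMP  NZCV=0011
1: · MOVGT
2: · MOVVC
3: ✓ MOVVS  r2←0xe3
4: ✓ CMP  NZCV=1000
5: ✓ MOVCC  r1←0x2f
6: · MOVCS
7: ✓ MOVLE  r1←0x40
8: ✓ CMP  NZCV=1010
9: · ADDCC
10: ✓ MOVMI  r4←0xa3
11: ✓ ADDVC  r5←0xfa

EXEC = [3,5,7,10,11]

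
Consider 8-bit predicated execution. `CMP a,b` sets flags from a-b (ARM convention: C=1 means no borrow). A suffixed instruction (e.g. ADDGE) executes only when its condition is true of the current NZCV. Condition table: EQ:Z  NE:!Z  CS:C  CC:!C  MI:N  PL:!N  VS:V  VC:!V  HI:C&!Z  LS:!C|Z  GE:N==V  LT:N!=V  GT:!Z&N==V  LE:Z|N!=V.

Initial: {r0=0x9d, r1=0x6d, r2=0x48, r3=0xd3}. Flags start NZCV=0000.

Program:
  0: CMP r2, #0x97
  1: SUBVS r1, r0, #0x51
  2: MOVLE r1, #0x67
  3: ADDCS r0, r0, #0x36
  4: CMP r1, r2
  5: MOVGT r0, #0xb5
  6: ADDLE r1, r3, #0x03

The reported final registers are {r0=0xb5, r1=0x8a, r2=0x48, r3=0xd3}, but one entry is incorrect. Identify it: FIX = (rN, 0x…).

FIX = (r1, 0x4c)

[0] flags=1001 → (cmp)
[1] flags=1001 VS?T → r1=0x4c
[2] flags=1001 LE?F → skip
[3] flags=1001 CS?F → skip
[4] flags=0010 → (cmp)
[5] flags=0010 GT?T → r0=0xb5
[6] flags=0010 LE?F → skip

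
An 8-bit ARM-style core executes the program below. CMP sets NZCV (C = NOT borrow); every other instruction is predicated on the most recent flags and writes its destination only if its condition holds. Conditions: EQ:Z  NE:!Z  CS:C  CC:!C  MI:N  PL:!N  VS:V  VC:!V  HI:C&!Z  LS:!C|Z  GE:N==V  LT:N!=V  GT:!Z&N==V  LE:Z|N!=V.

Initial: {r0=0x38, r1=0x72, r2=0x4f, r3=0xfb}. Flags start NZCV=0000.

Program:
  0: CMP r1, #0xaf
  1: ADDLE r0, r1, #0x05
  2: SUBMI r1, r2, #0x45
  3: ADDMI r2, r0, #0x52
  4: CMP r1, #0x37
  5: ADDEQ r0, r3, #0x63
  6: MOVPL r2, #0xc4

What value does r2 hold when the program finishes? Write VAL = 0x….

VAL = 0x8a

0: ✓ CMP  NZCV=1001
1: · ADDLE
2: ✓ SUBMI  r1←0x0a
3: ✓ ADDMI  r2←0x8a
4: ✓ CMP  NZCV=1000
5: · ADDEQ
6: · MOVPL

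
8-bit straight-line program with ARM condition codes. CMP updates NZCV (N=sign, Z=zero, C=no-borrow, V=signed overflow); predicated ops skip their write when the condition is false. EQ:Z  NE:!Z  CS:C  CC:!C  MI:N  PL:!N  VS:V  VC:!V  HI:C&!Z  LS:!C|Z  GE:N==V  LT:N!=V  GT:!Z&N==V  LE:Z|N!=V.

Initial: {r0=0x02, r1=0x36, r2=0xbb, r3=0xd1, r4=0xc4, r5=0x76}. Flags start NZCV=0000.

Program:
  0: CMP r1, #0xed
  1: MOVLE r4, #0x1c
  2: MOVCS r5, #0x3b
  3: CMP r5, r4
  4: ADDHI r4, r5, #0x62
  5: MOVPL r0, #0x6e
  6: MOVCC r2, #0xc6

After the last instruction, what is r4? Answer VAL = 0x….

VAL = 0xc4

0: ✓ CMP  NZCV=0000
1: · MOVLE
2: · MOVCS
3: ✓ CMP  NZCV=1001
4: · ADDHI
5: · MOVPL
6: ✓ MOVCC  r2←0xc6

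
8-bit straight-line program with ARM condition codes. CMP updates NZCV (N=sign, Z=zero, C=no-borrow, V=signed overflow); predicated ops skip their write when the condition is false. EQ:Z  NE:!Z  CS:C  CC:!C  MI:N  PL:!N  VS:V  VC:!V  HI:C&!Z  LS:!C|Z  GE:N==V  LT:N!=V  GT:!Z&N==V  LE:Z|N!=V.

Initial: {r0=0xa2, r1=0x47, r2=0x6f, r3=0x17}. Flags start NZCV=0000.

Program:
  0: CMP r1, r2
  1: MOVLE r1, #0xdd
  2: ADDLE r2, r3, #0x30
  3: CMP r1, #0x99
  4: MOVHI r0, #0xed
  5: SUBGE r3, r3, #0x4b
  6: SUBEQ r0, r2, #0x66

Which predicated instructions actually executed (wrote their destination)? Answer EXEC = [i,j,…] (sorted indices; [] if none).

[0] flags=1000 → (cmp)
[1] flags=1000 LE?T → r1=0xdd
[2] flags=1000 LE?T → r2=0x47
[3] flags=0010 → (cmp)
[4] flags=0010 HI?T → r0=0xed
[5] flags=0010 GE?T → r3=0xcc
[6] flags=0010 EQ?F → skip

EXEC = [1,2,4,5]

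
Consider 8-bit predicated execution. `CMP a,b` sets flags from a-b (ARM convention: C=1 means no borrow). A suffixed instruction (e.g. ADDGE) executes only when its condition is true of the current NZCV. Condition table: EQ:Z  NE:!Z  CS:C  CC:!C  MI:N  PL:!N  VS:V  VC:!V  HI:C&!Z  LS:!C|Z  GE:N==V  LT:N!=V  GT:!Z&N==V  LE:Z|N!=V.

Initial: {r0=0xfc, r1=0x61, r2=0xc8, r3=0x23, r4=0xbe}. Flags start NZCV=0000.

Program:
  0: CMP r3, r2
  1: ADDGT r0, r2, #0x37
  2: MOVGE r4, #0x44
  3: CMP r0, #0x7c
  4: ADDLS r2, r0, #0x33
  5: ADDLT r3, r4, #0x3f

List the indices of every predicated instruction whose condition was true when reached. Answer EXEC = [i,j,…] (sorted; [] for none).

EXEC = [1,2,5]

0: ✓ CMP  NZCV=0000
1: ✓ ADDGT  r0←0xff
2: ✓ MOVGE  r4←0x44
3: ✓ CMP  NZCV=1010
4: · ADDLS
5: ✓ ADDLT  r3←0x83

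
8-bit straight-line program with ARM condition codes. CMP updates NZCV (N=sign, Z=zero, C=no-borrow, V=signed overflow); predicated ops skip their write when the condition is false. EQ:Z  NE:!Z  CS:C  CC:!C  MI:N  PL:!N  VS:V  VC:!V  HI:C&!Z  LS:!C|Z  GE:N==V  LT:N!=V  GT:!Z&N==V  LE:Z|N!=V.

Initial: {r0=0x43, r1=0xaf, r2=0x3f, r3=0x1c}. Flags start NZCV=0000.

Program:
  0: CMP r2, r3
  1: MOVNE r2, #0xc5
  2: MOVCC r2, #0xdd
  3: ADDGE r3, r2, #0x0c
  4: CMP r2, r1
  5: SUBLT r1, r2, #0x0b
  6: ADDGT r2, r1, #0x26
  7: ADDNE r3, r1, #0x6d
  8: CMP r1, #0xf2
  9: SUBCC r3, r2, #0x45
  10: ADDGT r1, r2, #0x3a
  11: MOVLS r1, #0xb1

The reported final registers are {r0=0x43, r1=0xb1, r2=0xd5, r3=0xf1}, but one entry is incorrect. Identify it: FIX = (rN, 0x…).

0: ✓ CMP  NZCV=0010
1: ✓ MOVNE  r2←0xc5
2: · MOVCC
3: ✓ ADDGE  r3←0xd1
4: ✓ CMP  NZCV=0010
5: · SUBLT
6: ✓ ADDGT  r2←0xd5
7: ✓ ADDNE  r3←0x1c
8: ✓ CMP  NZCV=1000
9: ✓ SUBCC  r3←0x90
10: · ADDGT
11: ✓ MOVLS  r1←0xb1

FIX = (r3, 0x90)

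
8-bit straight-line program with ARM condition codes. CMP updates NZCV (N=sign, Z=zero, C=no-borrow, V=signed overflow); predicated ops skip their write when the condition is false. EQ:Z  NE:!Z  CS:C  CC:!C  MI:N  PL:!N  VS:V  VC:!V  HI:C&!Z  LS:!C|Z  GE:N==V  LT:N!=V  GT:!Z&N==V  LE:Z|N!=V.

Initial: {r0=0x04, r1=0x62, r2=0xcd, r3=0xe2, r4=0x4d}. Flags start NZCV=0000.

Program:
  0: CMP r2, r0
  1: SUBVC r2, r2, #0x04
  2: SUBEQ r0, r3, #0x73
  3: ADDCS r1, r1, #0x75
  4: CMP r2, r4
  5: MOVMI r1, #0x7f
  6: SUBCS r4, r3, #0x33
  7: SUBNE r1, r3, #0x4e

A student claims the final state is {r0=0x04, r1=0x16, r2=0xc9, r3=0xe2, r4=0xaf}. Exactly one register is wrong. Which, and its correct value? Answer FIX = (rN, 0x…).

[0] flags=1010 → (cmp)
[1] flags=1010 VC?T → r2=0xc9
[2] flags=1010 EQ?F → skip
[3] flags=1010 CS?T → r1=0xd7
[4] flags=0011 → (cmp)
[5] flags=0011 MI?F → skip
[6] flags=0011 CS?T → r4=0xaf
[7] flags=0011 NE?T → r1=0x94

FIX = (r1, 0x94)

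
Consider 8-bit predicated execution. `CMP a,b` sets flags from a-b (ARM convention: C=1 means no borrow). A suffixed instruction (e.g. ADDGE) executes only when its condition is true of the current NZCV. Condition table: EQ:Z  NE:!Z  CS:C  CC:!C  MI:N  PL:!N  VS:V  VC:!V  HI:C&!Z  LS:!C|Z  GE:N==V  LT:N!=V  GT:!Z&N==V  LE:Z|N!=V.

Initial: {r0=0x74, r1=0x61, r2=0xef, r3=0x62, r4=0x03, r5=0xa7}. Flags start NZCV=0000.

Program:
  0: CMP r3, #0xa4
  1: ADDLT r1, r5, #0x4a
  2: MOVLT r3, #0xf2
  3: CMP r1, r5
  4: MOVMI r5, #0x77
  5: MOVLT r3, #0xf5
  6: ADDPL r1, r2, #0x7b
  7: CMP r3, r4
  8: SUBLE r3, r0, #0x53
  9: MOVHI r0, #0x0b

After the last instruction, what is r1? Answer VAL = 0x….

[0] flags=1001 → (cmp)
[1] flags=1001 LT?F → skip
[2] flags=1001 LT?F → skip
[3] flags=1001 → (cmp)
[4] flags=1001 MI?T → r5=0x77
[5] flags=1001 LT?F → skip
[6] flags=1001 PL?F → skip
[7] flags=0010 → (cmp)
[8] flags=0010 LE?F → skip
[9] flags=0010 HI?T → r0=0x0b

VAL = 0x61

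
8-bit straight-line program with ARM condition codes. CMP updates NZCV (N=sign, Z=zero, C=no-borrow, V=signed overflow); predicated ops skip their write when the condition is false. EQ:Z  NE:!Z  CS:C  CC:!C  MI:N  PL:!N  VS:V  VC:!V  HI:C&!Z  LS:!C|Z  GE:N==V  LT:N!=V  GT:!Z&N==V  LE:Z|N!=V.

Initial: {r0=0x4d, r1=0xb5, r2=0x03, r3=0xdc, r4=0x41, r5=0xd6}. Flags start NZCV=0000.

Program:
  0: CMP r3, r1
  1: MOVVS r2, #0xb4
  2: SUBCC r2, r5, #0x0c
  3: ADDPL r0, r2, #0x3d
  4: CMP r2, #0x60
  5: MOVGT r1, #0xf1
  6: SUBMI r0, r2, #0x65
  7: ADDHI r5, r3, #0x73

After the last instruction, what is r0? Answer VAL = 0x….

VAL = 0x9e

[0] flags=0010 → (cmp)
[1] flags=0010 VS?F → skip
[2] flags=0010 CC?F → skip
[3] flags=0010 PL?T → r0=0x40
[4] flags=1000 → (cmp)
[5] flags=1000 GT?F → skip
[6] flags=1000 MI?T → r0=0x9e
[7] flags=1000 HI?F → skip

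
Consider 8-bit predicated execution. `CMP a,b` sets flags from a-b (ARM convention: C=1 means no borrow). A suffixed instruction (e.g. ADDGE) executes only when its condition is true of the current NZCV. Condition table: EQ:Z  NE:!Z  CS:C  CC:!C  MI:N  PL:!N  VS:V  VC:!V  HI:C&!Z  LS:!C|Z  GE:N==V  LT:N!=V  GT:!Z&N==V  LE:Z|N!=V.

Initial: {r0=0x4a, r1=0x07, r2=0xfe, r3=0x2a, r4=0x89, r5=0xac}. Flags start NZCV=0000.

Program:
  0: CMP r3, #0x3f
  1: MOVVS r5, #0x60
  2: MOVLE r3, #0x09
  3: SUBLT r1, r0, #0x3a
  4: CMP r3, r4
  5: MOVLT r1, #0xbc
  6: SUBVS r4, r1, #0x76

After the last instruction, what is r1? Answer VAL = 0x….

VAL = 0x10

0: ✓ CMP  NZCV=1000
1: · MOVVS
2: ✓ MOVLE  r3←0x09
3: ✓ SUBLT  r1←0x10
4: ✓ CMP  NZCV=1001
5: · MOVLT
6: ✓ SUBVS  r4←0x9a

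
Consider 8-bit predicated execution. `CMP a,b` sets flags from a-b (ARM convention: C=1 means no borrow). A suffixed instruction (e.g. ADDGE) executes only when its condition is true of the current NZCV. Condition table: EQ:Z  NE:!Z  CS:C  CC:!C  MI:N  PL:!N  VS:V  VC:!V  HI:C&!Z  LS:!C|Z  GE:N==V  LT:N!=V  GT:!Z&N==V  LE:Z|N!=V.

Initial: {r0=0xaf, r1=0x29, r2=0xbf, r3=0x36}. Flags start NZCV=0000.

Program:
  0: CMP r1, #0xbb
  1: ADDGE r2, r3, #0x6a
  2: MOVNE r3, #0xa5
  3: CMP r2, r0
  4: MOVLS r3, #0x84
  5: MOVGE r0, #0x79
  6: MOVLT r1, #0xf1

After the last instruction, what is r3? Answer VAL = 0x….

[0] flags=0000 → (cmp)
[1] flags=0000 GE?T → r2=0xa0
[2] flags=0000 NE?T → r3=0xa5
[3] flags=1000 → (cmp)
[4] flags=1000 LS?T → r3=0x84
[5] flags=1000 GE?F → skip
[6] flags=1000 LT?T → r1=0xf1

VAL = 0x84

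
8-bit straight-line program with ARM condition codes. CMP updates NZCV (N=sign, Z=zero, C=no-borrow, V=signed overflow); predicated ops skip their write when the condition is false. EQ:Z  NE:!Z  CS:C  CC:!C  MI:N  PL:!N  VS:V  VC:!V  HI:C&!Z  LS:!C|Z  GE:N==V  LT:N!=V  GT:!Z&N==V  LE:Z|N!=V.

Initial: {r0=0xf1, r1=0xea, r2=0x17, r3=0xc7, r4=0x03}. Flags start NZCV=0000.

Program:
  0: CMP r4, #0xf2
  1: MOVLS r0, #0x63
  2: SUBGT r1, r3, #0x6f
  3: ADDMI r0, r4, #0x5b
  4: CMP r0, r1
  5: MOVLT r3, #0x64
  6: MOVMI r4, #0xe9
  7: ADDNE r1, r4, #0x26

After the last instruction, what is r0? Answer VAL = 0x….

[0] flags=0000 → (cmp)
[1] flags=0000 LS?T → r0=0x63
[2] flags=0000 GT?T → r1=0x58
[3] flags=0000 MI?F → skip
[4] flags=0010 → (cmp)
[5] flags=0010 LT?F → skip
[6] flags=0010 MI?F → skip
[7] flags=0010 NE?T → r1=0x29

VAL = 0x63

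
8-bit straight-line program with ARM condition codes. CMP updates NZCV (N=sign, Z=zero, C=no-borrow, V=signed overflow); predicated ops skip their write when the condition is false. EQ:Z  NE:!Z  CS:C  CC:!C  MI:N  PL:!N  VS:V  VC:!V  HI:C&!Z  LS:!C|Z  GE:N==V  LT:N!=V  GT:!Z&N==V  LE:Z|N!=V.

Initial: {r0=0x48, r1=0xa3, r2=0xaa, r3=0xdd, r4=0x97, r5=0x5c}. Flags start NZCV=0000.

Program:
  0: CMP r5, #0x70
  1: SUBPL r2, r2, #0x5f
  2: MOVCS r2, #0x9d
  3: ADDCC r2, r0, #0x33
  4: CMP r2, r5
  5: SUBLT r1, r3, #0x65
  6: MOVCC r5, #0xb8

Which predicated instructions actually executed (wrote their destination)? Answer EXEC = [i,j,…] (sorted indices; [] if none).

[0] flags=1000 → (cmp)
[1] flags=1000 PL?F → skip
[2] flags=1000 CS?F → skip
[3] flags=1000 CC?T → r2=0x7b
[4] flags=0010 → (cmp)
[5] flags=0010 LT?F → skip
[6] flags=0010 CC?F → skip

EXEC = [3]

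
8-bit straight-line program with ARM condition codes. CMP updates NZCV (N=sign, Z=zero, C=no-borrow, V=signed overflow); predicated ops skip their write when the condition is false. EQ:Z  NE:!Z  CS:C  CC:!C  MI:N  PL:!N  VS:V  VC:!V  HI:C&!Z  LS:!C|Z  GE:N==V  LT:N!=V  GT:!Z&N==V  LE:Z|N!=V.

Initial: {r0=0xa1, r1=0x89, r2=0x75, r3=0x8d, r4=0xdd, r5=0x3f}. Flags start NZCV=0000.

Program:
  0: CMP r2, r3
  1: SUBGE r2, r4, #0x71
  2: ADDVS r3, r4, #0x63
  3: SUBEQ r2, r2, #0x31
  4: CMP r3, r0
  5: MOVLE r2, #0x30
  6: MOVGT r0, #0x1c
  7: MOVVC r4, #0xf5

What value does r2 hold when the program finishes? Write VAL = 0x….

VAL = 0x6c

[0] flags=1001 → (cmp)
[1] flags=1001 GE?T → r2=0x6c
[2] flags=1001 VS?T → r3=0x40
[3] flags=1001 EQ?F → skip
[4] flags=1001 → (cmp)
[5] flags=1001 LE?F → skip
[6] flags=1001 GT?T → r0=0x1c
[7] flags=1001 VC?F → skip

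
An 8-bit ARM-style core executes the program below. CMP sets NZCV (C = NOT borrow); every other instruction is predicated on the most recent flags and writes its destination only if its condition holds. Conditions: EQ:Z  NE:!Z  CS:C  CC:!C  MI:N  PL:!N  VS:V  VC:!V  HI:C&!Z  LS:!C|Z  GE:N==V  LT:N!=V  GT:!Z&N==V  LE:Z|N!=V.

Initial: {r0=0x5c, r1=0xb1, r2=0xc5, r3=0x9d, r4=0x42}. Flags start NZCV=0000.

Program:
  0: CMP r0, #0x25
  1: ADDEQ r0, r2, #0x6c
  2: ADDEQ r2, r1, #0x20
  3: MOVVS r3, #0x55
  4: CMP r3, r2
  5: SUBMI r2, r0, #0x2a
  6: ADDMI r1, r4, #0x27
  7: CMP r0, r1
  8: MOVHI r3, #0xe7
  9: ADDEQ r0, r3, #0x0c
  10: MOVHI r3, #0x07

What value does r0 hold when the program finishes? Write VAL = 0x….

[0] flags=0010 → (cmp)
[1] flags=0010 EQ?F → skip
[2] flags=0010 EQ?F → skip
[3] flags=0010 VS?F → skip
[4] flags=1000 → (cmp)
[5] flags=1000 MI?T → r2=0x32
[6] flags=1000 MI?T → r1=0x69
[7] flags=1000 → (cmp)
[8] flags=1000 HI?F → skip
[9] flags=1000 EQ?F → skip
[10] flags=1000 HI?F → skip

VAL = 0x5c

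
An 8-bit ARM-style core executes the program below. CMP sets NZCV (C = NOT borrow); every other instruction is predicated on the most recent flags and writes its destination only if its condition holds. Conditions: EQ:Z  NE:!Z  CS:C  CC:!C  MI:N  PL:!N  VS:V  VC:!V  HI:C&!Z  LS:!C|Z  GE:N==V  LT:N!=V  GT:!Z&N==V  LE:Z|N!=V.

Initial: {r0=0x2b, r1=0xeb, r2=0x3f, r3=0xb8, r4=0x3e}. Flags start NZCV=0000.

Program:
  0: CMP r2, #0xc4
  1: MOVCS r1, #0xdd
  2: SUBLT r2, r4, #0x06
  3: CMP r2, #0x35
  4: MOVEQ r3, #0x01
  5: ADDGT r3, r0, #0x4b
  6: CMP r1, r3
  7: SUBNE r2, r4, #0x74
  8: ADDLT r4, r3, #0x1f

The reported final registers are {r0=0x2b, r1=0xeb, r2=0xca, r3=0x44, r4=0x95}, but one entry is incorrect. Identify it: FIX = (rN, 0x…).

0: ✓ CMP  NZCV=0000
1: · MOVCS
2: · SUBLT
3: ✓ CMP  NZCV=0010
4: · MOVEQ
5: ✓ ADDGT  r3←0x76
6: ✓ CMP  NZCV=0011
7: ✓ SUBNE  r2←0xca
8: ✓ ADDLT  r4←0x95

FIX = (r3, 0x76)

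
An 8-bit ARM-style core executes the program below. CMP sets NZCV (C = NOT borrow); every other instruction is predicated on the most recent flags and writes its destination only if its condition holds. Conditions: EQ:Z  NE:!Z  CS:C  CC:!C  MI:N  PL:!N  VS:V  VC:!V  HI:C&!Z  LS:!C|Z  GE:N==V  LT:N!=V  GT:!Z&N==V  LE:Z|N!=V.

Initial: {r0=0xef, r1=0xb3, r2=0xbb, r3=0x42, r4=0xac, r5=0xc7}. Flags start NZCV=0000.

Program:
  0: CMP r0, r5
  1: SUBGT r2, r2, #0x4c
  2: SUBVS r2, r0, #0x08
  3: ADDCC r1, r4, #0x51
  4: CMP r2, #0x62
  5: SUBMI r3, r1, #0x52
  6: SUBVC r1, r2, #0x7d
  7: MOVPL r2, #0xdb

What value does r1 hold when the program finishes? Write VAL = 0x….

[0] flags=0010 → (cmp)
[1] flags=0010 GT?T → r2=0x6f
[2] flags=0010 VS?F → skip
[3] flags=0010 CC?F → skip
[4] flags=0010 → (cmp)
[5] flags=0010 MI?F → skip
[6] flags=0010 VC?T → r1=0xf2
[7] flags=0010 PL?T → r2=0xdb

VAL = 0xf2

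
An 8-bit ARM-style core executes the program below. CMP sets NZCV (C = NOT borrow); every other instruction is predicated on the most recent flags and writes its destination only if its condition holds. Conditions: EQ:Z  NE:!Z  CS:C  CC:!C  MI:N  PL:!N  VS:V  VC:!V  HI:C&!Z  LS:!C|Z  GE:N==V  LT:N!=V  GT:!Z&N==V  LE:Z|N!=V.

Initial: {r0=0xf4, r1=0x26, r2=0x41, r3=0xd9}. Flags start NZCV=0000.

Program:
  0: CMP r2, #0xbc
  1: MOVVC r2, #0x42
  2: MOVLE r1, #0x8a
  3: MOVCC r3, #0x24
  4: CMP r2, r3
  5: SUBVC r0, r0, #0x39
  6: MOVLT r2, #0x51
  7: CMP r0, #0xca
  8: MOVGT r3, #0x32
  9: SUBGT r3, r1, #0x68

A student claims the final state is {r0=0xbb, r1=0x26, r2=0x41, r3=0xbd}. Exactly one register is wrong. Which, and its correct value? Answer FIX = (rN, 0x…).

FIX = (r3, 0x24)

[0] flags=1001 → (cmp)
[1] flags=1001 VC?F → skip
[2] flags=1001 LE?F → skip
[3] flags=1001 CC?T → r3=0x24
[4] flags=0010 → (cmp)
[5] flags=0010 VC?T → r0=0xbb
[6] flags=0010 LT?F → skip
[7] flags=1000 → (cmp)
[8] flags=1000 GT?F → skip
[9] flags=1000 GT?F → skip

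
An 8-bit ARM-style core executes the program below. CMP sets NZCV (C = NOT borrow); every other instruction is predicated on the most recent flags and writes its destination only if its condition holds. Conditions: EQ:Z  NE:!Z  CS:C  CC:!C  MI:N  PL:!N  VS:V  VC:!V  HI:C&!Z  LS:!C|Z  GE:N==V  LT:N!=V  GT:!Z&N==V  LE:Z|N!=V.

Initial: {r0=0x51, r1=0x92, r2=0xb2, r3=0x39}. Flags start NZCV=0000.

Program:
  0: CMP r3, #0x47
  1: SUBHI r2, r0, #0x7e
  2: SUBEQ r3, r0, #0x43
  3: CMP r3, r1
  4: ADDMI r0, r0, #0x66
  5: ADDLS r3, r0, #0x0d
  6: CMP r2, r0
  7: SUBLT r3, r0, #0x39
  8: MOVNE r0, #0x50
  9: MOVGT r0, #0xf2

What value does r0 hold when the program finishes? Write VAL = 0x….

0: ✓ CMP  NZCV=1000
1: · SUBHI
2: · SUBEQ
3: ✓ CMP  NZCV=1001
4: ✓ ADDMI  r0←0xb7
5: ✓ ADDLS  r3←0xc4
6: ✓ CMP  NZCV=1000
7: ✓ SUBLT  r3←0x7e
8: ✓ MOVNE  r0←0x50
9: · MOVGT

VAL = 0x50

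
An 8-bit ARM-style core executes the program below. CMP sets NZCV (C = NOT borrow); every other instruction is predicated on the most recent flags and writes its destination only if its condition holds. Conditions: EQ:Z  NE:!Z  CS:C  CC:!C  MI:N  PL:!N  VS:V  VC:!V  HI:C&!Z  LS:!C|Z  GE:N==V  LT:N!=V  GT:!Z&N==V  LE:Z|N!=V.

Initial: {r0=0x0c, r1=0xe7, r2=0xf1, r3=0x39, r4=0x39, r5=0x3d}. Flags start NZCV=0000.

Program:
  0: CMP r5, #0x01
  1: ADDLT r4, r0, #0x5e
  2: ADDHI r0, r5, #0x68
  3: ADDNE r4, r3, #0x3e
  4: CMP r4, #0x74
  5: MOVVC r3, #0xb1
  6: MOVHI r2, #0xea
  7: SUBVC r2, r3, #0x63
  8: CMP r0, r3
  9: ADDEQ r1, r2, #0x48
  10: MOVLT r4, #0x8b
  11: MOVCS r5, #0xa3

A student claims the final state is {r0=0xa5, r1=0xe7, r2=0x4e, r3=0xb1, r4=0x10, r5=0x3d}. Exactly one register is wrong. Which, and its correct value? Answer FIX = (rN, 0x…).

FIX = (r4, 0x8b)

[0] flags=0010 → (cmp)
[1] flags=0010 LT?F → skip
[2] flags=0010 HI?T → r0=0xa5
[3] flags=0010 NE?T → r4=0x77
[4] flags=0010 → (cmp)
[5] flags=0010 VC?T → r3=0xb1
[6] flags=0010 HI?T → r2=0xea
[7] flags=0010 VC?T → r2=0x4e
[8] flags=1000 → (cmp)
[9] flags=1000 EQ?F → skip
[10] flags=1000 LT?T → r4=0x8b
[11] flags=1000 CS?F → skip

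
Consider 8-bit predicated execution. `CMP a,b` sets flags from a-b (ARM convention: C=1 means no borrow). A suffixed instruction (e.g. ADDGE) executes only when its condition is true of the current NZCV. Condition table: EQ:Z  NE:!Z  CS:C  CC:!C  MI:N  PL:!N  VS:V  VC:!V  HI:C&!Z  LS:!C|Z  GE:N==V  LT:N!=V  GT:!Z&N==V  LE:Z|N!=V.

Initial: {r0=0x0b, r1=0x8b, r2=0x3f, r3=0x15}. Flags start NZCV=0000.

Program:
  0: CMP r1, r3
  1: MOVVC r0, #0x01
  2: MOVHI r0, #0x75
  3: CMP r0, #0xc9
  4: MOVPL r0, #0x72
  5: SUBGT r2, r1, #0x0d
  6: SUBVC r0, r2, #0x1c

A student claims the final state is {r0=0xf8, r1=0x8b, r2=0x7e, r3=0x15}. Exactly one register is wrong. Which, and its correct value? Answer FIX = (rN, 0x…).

0: ✓ CMP  NZCV=0011
1: · MOVVC
2: ✓ MOVHI  r0←0x75
3: ✓ CMP  NZCV=1001
4: · MOVPL
5: ✓ SUBGT  r2←0x7e
6: · SUBVC

FIX = (r0, 0x75)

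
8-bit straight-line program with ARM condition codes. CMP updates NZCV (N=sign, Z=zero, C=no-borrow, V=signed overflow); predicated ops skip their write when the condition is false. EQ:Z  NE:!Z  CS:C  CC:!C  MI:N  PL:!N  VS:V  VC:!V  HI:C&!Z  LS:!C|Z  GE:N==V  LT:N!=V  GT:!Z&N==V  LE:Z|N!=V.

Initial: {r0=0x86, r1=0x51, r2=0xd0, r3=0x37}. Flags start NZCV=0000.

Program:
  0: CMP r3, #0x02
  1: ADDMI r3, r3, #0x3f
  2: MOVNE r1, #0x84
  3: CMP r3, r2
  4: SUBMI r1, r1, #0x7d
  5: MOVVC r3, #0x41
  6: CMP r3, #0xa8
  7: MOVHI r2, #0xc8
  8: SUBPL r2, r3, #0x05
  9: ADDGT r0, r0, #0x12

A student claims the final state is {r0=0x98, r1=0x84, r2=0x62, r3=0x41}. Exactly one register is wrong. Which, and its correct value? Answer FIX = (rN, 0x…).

[0] flags=0010 → (cmp)
[1] flags=0010 MI?F → skip
[2] flags=0010 NE?T → r1=0x84
[3] flags=0000 → (cmp)
[4] flags=0000 MI?F → skip
[5] flags=0000 VC?T → r3=0x41
[6] flags=1001 → (cmp)
[7] flags=1001 HI?F → skip
[8] flags=1001 PL?F → skip
[9] flags=1001 GT?T → r0=0x98

FIX = (r2, 0xd0)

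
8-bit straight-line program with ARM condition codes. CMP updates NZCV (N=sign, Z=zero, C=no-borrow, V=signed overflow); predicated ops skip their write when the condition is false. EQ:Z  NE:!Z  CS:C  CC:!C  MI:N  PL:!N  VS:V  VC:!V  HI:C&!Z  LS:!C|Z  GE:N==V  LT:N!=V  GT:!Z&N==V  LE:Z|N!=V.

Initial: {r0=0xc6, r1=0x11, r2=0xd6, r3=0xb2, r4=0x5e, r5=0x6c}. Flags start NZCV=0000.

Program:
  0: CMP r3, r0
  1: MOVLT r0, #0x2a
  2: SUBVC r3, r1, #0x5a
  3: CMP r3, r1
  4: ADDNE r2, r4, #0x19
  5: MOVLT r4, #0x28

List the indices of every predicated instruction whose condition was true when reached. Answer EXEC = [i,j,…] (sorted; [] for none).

[0] flags=1000 → (cmp)
[1] flags=1000 LT?T → r0=0x2a
[2] flags=1000 VC?T → r3=0xb7
[3] flags=1010 → (cmp)
[4] flags=1010 NE?T → r2=0x77
[5] flags=1010 LT?T → r4=0x28

EXEC = [1,2,4,5]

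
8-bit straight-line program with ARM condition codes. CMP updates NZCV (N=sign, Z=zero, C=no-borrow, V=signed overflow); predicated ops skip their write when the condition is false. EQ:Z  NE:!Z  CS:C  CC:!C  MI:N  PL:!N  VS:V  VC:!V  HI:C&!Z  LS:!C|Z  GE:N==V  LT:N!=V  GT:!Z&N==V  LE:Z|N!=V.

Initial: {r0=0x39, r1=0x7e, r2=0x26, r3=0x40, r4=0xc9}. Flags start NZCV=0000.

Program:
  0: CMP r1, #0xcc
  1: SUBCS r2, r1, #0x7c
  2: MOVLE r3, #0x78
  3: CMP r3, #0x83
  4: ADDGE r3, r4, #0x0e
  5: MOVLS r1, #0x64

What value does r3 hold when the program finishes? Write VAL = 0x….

VAL = 0xd7

0: ✓ CMP  NZCV=1001
1: · SUBCS
2: · MOVLE
3: ✓ CMP  NZCV=1001
4: ✓ ADDGE  r3←0xd7
5: ✓ MOVLS  r1←0x64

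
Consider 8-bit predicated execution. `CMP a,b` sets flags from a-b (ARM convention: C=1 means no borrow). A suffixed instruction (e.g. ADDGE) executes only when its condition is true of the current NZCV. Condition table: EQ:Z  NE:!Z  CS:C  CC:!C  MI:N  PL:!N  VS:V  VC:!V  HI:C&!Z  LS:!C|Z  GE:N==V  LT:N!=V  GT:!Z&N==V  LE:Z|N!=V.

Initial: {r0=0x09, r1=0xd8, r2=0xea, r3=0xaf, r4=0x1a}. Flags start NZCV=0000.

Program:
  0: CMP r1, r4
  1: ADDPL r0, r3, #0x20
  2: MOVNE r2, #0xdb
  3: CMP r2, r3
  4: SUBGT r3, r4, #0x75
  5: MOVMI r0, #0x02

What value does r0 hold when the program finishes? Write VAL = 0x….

0: ✓ CMP  NZCV=1010
1: · ADDPL
2: ✓ MOVNE  r2←0xdb
3: ✓ CMP  NZCV=0010
4: ✓ SUBGT  r3←0xa5
5: · MOVMI

VAL = 0x09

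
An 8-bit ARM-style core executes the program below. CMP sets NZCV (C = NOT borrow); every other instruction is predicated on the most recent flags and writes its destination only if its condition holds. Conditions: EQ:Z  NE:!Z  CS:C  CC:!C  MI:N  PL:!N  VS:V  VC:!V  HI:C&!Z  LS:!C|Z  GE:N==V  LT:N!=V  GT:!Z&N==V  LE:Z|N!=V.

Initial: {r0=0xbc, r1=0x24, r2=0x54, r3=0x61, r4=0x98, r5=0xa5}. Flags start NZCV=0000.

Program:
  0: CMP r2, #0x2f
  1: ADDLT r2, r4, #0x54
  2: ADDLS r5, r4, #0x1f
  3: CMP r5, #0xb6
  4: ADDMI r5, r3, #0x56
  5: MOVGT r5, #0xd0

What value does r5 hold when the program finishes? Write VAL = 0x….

VAL = 0xb7

0: ✓ CMP  NZCV=0010
1: · ADDLT
2: · ADDLS
3: ✓ CMP  NZCV=1000
4: ✓ ADDMI  r5←0xb7
5: · MOVGT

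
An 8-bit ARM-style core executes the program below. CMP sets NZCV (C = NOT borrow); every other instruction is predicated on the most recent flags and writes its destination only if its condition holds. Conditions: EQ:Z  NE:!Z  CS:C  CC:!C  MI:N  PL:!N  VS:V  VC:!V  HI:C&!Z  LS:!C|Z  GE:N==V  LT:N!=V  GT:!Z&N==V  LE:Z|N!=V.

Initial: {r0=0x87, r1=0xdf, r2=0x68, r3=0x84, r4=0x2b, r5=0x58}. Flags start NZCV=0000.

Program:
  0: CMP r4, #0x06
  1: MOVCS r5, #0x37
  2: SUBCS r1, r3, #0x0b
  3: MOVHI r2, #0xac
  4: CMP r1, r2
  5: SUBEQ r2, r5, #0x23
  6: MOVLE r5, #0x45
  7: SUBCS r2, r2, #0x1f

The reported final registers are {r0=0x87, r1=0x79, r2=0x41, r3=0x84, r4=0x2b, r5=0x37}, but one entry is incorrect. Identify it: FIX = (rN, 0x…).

FIX = (r2, 0xac)

0: ✓ CMP  NZCV=0010
1: ✓ MOVCS  r5←0x37
2: ✓ SUBCS  r1←0x79
3: ✓ MOVHI  r2←0xac
4: ✓ CMP  NZCV=1001
5: · SUBEQ
6: · MOVLE
7: · SUBCS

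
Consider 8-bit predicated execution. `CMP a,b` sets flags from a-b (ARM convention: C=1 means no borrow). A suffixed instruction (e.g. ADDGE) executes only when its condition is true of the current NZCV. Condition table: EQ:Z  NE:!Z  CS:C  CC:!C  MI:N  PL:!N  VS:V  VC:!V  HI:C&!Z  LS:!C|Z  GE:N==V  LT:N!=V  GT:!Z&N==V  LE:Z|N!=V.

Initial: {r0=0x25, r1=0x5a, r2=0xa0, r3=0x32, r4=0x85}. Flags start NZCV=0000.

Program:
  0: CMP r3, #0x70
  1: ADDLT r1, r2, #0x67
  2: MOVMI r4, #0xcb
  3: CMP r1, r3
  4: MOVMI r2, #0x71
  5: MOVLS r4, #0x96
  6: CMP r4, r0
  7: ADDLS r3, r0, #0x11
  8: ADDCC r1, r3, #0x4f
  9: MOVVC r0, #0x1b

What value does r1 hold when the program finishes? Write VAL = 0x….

[0] flags=1000 → (cmp)
[1] flags=1000 LT?T → r1=0x07
[2] flags=1000 MI?T → r4=0xcb
[3] flags=1000 → (cmp)
[4] flags=1000 MI?T → r2=0x71
[5] flags=1000 LS?T → r4=0x96
[6] flags=0011 → (cmp)
[7] flags=0011 LS?F → skip
[8] flags=0011 CC?F → skip
[9] flags=0011 VC?F → skip

VAL = 0x07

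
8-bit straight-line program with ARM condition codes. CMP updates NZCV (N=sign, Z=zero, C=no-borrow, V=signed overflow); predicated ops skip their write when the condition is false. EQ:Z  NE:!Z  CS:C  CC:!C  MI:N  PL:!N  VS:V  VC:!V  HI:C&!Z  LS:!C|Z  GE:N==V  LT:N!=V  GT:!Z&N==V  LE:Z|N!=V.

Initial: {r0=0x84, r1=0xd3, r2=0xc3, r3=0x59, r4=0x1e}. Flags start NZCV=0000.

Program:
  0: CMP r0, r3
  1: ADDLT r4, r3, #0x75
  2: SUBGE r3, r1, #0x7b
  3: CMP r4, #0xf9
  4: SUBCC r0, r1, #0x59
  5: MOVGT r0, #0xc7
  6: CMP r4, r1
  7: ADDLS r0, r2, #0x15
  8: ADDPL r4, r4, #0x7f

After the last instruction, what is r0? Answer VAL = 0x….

VAL = 0xd8

0: ✓ CMP  NZCV=0011
1: ✓ ADDLT  r4←0xce
2: · SUBGE
3: ✓ CMP  NZCV=1000
4: ✓ SUBCC  r0←0x7a
5: · MOVGT
6: ✓ CMP  NZCV=1000
7: ✓ ADDLS  r0←0xd8
8: · ADDPL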